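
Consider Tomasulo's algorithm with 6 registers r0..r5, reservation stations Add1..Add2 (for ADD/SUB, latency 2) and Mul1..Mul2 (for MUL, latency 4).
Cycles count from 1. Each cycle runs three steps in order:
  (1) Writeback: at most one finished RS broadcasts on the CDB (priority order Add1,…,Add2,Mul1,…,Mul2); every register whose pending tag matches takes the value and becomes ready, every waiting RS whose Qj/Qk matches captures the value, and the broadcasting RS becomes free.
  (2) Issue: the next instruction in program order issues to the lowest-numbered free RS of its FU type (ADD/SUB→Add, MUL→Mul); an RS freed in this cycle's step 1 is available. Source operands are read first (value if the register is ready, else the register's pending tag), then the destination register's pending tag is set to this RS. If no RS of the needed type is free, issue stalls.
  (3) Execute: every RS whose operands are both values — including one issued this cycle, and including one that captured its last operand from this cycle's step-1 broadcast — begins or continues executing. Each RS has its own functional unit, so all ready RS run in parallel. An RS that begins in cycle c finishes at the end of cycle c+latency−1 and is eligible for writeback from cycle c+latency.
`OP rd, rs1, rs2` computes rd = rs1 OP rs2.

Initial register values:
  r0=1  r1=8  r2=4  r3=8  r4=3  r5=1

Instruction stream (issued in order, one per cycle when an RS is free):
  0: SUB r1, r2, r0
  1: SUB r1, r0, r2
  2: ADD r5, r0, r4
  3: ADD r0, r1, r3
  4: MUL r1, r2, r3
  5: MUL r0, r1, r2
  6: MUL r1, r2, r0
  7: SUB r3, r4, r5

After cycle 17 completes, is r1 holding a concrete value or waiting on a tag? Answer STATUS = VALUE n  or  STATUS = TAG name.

STATUS = VALUE 512

c1: issue SUB r1<-Add1 | r0:1,r1:Add1,r2:4,r3:8,r4:3,r5:1
c2: issue SUB r1<-Add2 | r0:1,r1:Add2,r2:4,r3:8,r4:3,r5:1
c3: CDB Add1=3; issue ADD r5<-Add1 | r0:1,r1:Add2,r2:4,r3:8,r4:3,r5:Add1
c4: CDB Add2=-3; issue ADD r0<-Add2 | r0:Add2,r1:-3,r2:4,r3:8,r4:3,r5:Add1
c5: CDB Add1=4; issue MUL r1<-Mul1 | r0:Add2,r1:Mul1,r2:4,r3:8,r4:3,r5:4
c6: CDB Add2=5; issue MUL r0<-Mul2 | r0:Mul2,r1:Mul1,r2:4,r3:8,r4:3,r5:4
c7: stall | r0:Mul2,r1:Mul1,r2:4,r3:8,r4:3,r5:4
c8: stall | r0:Mul2,r1:Mul1,r2:4,r3:8,r4:3,r5:4
c9: CDB Mul1=32; issue MUL r1<-Mul1 | r0:Mul2,r1:Mul1,r2:4,r3:8,r4:3,r5:4
c10: issue SUB r3<-Add1 | r0:Mul2,r1:Mul1,r2:4,r3:Add1,r4:3,r5:4
c11: - | r0:Mul2,r1:Mul1,r2:4,r3:Add1,r4:3,r5:4
c12: CDB Add1=-1 | r0:Mul2,r1:Mul1,r2:4,r3:-1,r4:3,r5:4
c13: CDB Mul2=128 | r0:128,r1:Mul1,r2:4,r3:-1,r4:3,r5:4
c14: - | r0:128,r1:Mul1,r2:4,r3:-1,r4:3,r5:4
c15: - | r0:128,r1:Mul1,r2:4,r3:-1,r4:3,r5:4
c16: - | r0:128,r1:Mul1,r2:4,r3:-1,r4:3,r5:4
c17: CDB Mul1=512 | r0:128,r1:512,r2:4,r3:-1,r4:3,r5:4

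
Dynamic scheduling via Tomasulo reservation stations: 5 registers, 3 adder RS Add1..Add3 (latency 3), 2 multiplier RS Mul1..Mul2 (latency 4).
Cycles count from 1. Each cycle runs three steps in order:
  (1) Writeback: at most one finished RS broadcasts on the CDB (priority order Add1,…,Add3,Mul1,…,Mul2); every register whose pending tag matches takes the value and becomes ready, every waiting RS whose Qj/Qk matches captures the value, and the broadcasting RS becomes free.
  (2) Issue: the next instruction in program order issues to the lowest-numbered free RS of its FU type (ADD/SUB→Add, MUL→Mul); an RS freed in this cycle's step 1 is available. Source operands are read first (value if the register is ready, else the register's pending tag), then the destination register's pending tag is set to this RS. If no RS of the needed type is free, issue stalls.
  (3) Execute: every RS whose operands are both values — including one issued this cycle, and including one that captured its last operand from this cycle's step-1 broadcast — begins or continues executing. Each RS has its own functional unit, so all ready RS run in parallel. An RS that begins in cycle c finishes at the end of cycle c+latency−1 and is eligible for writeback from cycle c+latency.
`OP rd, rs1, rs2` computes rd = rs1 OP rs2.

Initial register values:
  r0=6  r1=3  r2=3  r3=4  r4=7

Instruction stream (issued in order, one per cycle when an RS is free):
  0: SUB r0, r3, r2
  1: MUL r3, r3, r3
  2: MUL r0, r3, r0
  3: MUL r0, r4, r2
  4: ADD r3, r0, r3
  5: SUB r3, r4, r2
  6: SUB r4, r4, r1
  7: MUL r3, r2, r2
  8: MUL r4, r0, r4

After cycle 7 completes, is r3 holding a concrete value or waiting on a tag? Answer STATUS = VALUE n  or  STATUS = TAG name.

STATUS = TAG Add1

cycle 1: issue SUB r0<-Add1 // r0:Add1,r1:3,r2:3,r3:4,r4:7
cycle 2: issue MUL r3<-Mul1 // r0:Add1,r1:3,r2:3,r3:Mul1,r4:7
cycle 3: issue MUL r0<-Mul2 // r0:Mul2,r1:3,r2:3,r3:Mul1,r4:7
cycle 4: CDB Add1=1; stall // r0:Mul2,r1:3,r2:3,r3:Mul1,r4:7
cycle 5: stall // r0:Mul2,r1:3,r2:3,r3:Mul1,r4:7
cycle 6: CDB Mul1=16; issue MUL r0<-Mul1 // r0:Mul1,r1:3,r2:3,r3:16,r4:7
cycle 7: issue ADD r3<-Add1 // r0:Mul1,r1:3,r2:3,r3:Add1,r4:7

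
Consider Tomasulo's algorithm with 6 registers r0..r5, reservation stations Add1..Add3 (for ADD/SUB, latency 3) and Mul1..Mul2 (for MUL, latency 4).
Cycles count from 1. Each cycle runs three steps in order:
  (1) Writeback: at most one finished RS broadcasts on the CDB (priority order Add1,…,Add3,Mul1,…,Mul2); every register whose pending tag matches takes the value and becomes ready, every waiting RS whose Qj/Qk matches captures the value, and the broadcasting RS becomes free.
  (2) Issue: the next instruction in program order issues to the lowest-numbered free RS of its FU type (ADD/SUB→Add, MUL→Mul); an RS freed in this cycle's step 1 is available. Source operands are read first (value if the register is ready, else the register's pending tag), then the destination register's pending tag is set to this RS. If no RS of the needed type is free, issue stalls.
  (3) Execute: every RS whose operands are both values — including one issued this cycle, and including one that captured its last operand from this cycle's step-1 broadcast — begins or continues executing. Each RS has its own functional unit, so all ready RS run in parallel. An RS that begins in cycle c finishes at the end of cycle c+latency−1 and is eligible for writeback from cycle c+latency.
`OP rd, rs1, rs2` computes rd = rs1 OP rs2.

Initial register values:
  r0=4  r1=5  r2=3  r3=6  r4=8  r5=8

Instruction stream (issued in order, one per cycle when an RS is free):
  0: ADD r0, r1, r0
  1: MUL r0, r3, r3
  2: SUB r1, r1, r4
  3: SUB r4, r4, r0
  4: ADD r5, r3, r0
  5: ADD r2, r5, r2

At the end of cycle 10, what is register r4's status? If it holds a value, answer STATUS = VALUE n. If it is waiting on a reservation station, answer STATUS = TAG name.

c1: issue ADD r0<-Add1 | r0:Add1,r1:5,r2:3,r3:6,r4:8,r5:8
c2: issue MUL r0<-Mul1 | r0:Mul1,r1:5,r2:3,r3:6,r4:8,r5:8
c3: issue SUB r1<-Add2 | r0:Mul1,r1:Add2,r2:3,r3:6,r4:8,r5:8
c4: CDB Add1=9; issue SUB r4<-Add1 | r0:Mul1,r1:Add2,r2:3,r3:6,r4:Add1,r5:8
c5: issue ADD r5<-Add3 | r0:Mul1,r1:Add2,r2:3,r3:6,r4:Add1,r5:Add3
c6: CDB Add2=-3; issue ADD r2<-Add2 | r0:Mul1,r1:-3,r2:Add2,r3:6,r4:Add1,r5:Add3
c7: CDB Mul1=36 | r0:36,r1:-3,r2:Add2,r3:6,r4:Add1,r5:Add3
c8: - | r0:36,r1:-3,r2:Add2,r3:6,r4:Add1,r5:Add3
c9: - | r0:36,r1:-3,r2:Add2,r3:6,r4:Add1,r5:Add3
c10: CDB Add1=-28 | r0:36,r1:-3,r2:Add2,r3:6,r4:-28,r5:Add3

STATUS = VALUE -28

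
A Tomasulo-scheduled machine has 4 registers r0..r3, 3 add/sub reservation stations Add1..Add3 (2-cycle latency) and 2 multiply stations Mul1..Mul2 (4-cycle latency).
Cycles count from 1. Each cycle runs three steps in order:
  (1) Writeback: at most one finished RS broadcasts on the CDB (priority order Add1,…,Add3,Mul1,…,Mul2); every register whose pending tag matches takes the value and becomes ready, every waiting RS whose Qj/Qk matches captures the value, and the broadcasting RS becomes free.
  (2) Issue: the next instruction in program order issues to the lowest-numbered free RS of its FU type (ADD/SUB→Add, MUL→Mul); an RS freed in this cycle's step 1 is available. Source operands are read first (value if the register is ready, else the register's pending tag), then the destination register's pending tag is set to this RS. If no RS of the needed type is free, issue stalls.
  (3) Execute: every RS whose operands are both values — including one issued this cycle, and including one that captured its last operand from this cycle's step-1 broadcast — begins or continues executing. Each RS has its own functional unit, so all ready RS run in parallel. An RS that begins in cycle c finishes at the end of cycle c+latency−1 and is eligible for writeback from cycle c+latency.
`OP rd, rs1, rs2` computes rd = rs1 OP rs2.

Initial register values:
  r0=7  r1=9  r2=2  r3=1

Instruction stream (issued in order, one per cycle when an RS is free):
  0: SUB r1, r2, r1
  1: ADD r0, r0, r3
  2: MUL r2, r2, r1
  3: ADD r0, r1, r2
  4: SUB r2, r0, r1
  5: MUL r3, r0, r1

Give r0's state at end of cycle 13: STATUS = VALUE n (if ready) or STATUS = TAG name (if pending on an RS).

STATUS = VALUE -21

c1: issue SUB r1<-Add1 | r0:7,r1:Add1,r2:2,r3:1
c2: issue ADD r0<-Add2 | r0:Add2,r1:Add1,r2:2,r3:1
c3: CDB Add1=-7; issue MUL r2<-Mul1 | r0:Add2,r1:-7,r2:Mul1,r3:1
c4: CDB Add2=8; issue ADD r0<-Add1 | r0:Add1,r1:-7,r2:Mul1,r3:1
c5: issue SUB r2<-Add2 | r0:Add1,r1:-7,r2:Add2,r3:1
c6: issue MUL r3<-Mul2 | r0:Add1,r1:-7,r2:Add2,r3:Mul2
c7: CDB Mul1=-14 | r0:Add1,r1:-7,r2:Add2,r3:Mul2
c8: - | r0:Add1,r1:-7,r2:Add2,r3:Mul2
c9: CDB Add1=-21 | r0:-21,r1:-7,r2:Add2,r3:Mul2
c10: - | r0:-21,r1:-7,r2:Add2,r3:Mul2
c11: CDB Add2=-14 | r0:-21,r1:-7,r2:-14,r3:Mul2
c12: - | r0:-21,r1:-7,r2:-14,r3:Mul2
c13: CDB Mul2=147 | r0:-21,r1:-7,r2:-14,r3:147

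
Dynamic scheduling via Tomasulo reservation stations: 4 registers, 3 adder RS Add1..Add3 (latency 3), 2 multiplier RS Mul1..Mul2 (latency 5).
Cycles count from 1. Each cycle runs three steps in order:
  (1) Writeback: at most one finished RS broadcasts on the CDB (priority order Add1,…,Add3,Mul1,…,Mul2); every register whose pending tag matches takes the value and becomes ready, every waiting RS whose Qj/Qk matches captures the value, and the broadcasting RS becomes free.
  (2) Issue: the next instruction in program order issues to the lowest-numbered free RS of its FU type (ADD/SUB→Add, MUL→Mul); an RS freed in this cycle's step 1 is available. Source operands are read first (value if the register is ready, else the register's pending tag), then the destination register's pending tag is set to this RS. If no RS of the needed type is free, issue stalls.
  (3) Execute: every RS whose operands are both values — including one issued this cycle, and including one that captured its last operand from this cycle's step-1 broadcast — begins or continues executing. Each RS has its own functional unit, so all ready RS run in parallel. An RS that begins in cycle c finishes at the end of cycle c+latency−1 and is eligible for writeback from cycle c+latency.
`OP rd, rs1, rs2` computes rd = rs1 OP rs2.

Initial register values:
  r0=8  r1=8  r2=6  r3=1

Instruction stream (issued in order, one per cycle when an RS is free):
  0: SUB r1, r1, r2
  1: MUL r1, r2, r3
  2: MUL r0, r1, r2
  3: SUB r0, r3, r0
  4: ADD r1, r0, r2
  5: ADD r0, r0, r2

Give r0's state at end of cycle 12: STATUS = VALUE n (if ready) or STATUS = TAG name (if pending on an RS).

STATUS = TAG Add3

  c1: issue SUB r1<-Add1  regs: r0:8,r1:Add1,r2:6,r3:1
  c2: issue MUL r1<-Mul1  regs: r0:8,r1:Mul1,r2:6,r3:1
  c3: issue MUL r0<-Mul2  regs: r0:Mul2,r1:Mul1,r2:6,r3:1
  c4: CDB Add1=2; issue SUB r0<-Add1  regs: r0:Add1,r1:Mul1,r2:6,r3:1
  c5: issue ADD r1<-Add2  regs: r0:Add1,r1:Add2,r2:6,r3:1
  c6: issue ADD r0<-Add3  regs: r0:Add3,r1:Add2,r2:6,r3:1
  c7: CDB Mul1=6  regs: r0:Add3,r1:Add2,r2:6,r3:1
  c8: -  regs: r0:Add3,r1:Add2,r2:6,r3:1
  c9: -  regs: r0:Add3,r1:Add2,r2:6,r3:1
  c10: -  regs: r0:Add3,r1:Add2,r2:6,r3:1
  c11: -  regs: r0:Add3,r1:Add2,r2:6,r3:1
  c12: CDB Mul2=36  regs: r0:Add3,r1:Add2,r2:6,r3:1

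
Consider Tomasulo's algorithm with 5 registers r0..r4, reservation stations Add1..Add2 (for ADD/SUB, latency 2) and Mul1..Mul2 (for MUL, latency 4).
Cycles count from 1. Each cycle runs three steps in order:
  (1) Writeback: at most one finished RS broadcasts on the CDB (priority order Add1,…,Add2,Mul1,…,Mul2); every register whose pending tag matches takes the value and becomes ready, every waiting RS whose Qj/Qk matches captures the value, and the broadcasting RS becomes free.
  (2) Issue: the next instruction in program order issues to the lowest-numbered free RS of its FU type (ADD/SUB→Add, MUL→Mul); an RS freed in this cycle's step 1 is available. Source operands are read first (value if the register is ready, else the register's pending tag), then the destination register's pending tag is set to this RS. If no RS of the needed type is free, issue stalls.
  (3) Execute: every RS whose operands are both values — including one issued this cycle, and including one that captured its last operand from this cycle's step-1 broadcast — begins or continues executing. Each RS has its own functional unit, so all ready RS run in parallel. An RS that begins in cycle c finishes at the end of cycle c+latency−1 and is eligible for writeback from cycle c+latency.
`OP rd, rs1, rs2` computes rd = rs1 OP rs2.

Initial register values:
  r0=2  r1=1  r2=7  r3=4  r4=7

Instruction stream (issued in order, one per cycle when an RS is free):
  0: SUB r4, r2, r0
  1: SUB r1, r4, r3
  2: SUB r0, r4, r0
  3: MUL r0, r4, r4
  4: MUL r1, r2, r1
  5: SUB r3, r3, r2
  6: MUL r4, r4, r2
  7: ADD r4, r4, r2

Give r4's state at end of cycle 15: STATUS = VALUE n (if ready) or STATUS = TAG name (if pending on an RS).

STATUS = VALUE 42

c1: issue SUB r4<-Add1 | r0:2,r1:1,r2:7,r3:4,r4:Add1
c2: issue SUB r1<-Add2 | r0:2,r1:Add2,r2:7,r3:4,r4:Add1
c3: CDB Add1=5; issue SUB r0<-Add1 | r0:Add1,r1:Add2,r2:7,r3:4,r4:5
c4: issue MUL r0<-Mul1 | r0:Mul1,r1:Add2,r2:7,r3:4,r4:5
c5: CDB Add1=3; issue MUL r1<-Mul2 | r0:Mul1,r1:Mul2,r2:7,r3:4,r4:5
c6: CDB Add2=1; issue SUB r3<-Add1 | r0:Mul1,r1:Mul2,r2:7,r3:Add1,r4:5
c7: stall | r0:Mul1,r1:Mul2,r2:7,r3:Add1,r4:5
c8: CDB Add1=-3; stall | r0:Mul1,r1:Mul2,r2:7,r3:-3,r4:5
c9: CDB Mul1=25; issue MUL r4<-Mul1 | r0:25,r1:Mul2,r2:7,r3:-3,r4:Mul1
c10: CDB Mul2=7; issue ADD r4<-Add1 | r0:25,r1:7,r2:7,r3:-3,r4:Add1
c11: - | r0:25,r1:7,r2:7,r3:-3,r4:Add1
c12: - | r0:25,r1:7,r2:7,r3:-3,r4:Add1
c13: CDB Mul1=35 | r0:25,r1:7,r2:7,r3:-3,r4:Add1
c14: - | r0:25,r1:7,r2:7,r3:-3,r4:Add1
c15: CDB Add1=42 | r0:25,r1:7,r2:7,r3:-3,r4:42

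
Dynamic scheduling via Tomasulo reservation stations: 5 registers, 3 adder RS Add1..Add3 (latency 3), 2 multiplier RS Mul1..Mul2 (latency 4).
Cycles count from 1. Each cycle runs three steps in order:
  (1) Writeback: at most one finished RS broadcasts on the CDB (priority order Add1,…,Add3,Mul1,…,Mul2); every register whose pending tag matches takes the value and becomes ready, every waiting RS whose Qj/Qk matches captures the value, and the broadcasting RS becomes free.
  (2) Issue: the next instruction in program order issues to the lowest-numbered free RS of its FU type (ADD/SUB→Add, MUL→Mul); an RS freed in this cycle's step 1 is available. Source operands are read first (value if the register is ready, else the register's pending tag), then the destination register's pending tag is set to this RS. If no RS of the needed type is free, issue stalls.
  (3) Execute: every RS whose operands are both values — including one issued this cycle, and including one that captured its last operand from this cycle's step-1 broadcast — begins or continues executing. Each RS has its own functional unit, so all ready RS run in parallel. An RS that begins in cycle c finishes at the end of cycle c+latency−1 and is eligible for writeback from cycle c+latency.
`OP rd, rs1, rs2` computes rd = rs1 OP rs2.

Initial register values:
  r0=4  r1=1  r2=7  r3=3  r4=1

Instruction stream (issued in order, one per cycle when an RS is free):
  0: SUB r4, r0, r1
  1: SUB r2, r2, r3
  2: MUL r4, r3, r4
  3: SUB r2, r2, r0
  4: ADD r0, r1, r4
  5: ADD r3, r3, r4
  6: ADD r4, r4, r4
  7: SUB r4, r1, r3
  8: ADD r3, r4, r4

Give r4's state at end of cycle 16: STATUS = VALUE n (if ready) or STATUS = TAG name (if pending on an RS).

STATUS = TAG Add1

c1: issue SUB r4<-Add1 | r0:4,r1:1,r2:7,r3:3,r4:Add1
c2: issue SUB r2<-Add2 | r0:4,r1:1,r2:Add2,r3:3,r4:Add1
c3: issue MUL r4<-Mul1 | r0:4,r1:1,r2:Add2,r3:3,r4:Mul1
c4: CDB Add1=3; issue SUB r2<-Add1 | r0:4,r1:1,r2:Add1,r3:3,r4:Mul1
c5: CDB Add2=4; issue ADD r0<-Add2 | r0:Add2,r1:1,r2:Add1,r3:3,r4:Mul1
c6: issue ADD r3<-Add3 | r0:Add2,r1:1,r2:Add1,r3:Add3,r4:Mul1
c7: stall | r0:Add2,r1:1,r2:Add1,r3:Add3,r4:Mul1
c8: CDB Add1=0; issue ADD r4<-Add1 | r0:Add2,r1:1,r2:0,r3:Add3,r4:Add1
c9: CDB Mul1=9; stall | r0:Add2,r1:1,r2:0,r3:Add3,r4:Add1
c10: stall | r0:Add2,r1:1,r2:0,r3:Add3,r4:Add1
c11: stall | r0:Add2,r1:1,r2:0,r3:Add3,r4:Add1
c12: CDB Add1=18; issue SUB r4<-Add1 | r0:Add2,r1:1,r2:0,r3:Add3,r4:Add1
c13: CDB Add2=10; issue ADD r3<-Add2 | r0:10,r1:1,r2:0,r3:Add2,r4:Add1
c14: CDB Add3=12 | r0:10,r1:1,r2:0,r3:Add2,r4:Add1
c15: - | r0:10,r1:1,r2:0,r3:Add2,r4:Add1
c16: - | r0:10,r1:1,r2:0,r3:Add2,r4:Add1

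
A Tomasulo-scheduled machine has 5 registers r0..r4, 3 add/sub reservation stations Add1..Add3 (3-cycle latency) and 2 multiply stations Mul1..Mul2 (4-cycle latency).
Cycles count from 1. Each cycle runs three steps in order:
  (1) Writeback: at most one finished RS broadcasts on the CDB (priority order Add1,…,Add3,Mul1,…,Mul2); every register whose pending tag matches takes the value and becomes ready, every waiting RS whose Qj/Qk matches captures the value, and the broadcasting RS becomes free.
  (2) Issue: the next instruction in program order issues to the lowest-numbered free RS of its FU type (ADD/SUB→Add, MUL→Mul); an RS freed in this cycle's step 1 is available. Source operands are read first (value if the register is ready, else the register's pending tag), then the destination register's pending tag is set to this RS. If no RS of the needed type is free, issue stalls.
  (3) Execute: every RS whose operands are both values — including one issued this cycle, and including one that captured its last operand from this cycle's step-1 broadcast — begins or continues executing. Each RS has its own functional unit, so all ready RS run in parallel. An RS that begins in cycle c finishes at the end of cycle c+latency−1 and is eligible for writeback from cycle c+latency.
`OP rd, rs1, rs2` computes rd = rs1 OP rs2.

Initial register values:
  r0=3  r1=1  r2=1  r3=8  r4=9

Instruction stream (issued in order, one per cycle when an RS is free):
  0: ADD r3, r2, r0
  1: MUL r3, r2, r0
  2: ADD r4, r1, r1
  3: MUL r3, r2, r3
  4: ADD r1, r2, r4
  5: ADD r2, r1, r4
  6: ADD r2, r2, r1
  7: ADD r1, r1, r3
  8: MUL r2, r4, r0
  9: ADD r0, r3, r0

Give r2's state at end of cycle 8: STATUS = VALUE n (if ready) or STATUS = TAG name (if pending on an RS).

STATUS = TAG Add3

c1: issue ADD r3<-Add1 | r0:3,r1:1,r2:1,r3:Add1,r4:9
c2: issue MUL r3<-Mul1 | r0:3,r1:1,r2:1,r3:Mul1,r4:9
c3: issue ADD r4<-Add2 | r0:3,r1:1,r2:1,r3:Mul1,r4:Add2
c4: CDB Add1=4; issue MUL r3<-Mul2 | r0:3,r1:1,r2:1,r3:Mul2,r4:Add2
c5: issue ADD r1<-Add1 | r0:3,r1:Add1,r2:1,r3:Mul2,r4:Add2
c6: CDB Add2=2; issue ADD r2<-Add2 | r0:3,r1:Add1,r2:Add2,r3:Mul2,r4:2
c7: CDB Mul1=3; issue ADD r2<-Add3 | r0:3,r1:Add1,r2:Add3,r3:Mul2,r4:2
c8: stall | r0:3,r1:Add1,r2:Add3,r3:Mul2,r4:2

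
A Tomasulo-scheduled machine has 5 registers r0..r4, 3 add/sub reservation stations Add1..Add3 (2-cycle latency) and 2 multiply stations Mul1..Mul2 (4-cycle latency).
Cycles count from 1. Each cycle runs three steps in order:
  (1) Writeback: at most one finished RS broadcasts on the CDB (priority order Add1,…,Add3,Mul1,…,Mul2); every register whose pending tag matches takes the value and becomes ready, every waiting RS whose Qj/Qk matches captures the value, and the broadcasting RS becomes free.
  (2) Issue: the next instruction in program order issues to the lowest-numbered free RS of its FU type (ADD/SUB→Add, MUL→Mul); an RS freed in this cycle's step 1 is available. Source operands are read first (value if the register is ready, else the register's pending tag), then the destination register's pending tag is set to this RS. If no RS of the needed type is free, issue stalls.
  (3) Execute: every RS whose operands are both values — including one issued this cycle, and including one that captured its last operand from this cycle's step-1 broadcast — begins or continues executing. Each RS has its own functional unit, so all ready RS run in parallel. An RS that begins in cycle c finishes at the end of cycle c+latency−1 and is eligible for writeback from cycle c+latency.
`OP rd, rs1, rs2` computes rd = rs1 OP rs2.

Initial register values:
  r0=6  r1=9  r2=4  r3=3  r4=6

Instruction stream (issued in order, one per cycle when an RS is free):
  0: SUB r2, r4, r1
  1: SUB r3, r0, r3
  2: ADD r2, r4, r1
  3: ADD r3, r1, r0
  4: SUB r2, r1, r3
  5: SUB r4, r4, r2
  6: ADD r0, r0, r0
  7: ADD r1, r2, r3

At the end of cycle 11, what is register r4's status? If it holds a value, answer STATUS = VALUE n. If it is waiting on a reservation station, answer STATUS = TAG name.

STATUS = VALUE 12

cycle 1: issue SUB r2<-Add1 // r0:6,r1:9,r2:Add1,r3:3,r4:6
cycle 2: issue SUB r3<-Add2 // r0:6,r1:9,r2:Add1,r3:Add2,r4:6
cycle 3: CDB Add1=-3; issue ADD r2<-Add1 // r0:6,r1:9,r2:Add1,r3:Add2,r4:6
cycle 4: CDB Add2=3; issue ADD r3<-Add2 // r0:6,r1:9,r2:Add1,r3:Add2,r4:6
cycle 5: CDB Add1=15; issue SUB r2<-Add1 // r0:6,r1:9,r2:Add1,r3:Add2,r4:6
cycle 6: CDB Add2=15; issue SUB r4<-Add2 // r0:6,r1:9,r2:Add1,r3:15,r4:Add2
cycle 7: issue ADD r0<-Add3 // r0:Add3,r1:9,r2:Add1,r3:15,r4:Add2
cycle 8: CDB Add1=-6; issue ADD r1<-Add1 // r0:Add3,r1:Add1,r2:-6,r3:15,r4:Add2
cycle 9: CDB Add3=12 // r0:12,r1:Add1,r2:-6,r3:15,r4:Add2
cycle 10: CDB Add1=9 // r0:12,r1:9,r2:-6,r3:15,r4:Add2
cycle 11: CDB Add2=12 // r0:12,r1:9,r2:-6,r3:15,r4:12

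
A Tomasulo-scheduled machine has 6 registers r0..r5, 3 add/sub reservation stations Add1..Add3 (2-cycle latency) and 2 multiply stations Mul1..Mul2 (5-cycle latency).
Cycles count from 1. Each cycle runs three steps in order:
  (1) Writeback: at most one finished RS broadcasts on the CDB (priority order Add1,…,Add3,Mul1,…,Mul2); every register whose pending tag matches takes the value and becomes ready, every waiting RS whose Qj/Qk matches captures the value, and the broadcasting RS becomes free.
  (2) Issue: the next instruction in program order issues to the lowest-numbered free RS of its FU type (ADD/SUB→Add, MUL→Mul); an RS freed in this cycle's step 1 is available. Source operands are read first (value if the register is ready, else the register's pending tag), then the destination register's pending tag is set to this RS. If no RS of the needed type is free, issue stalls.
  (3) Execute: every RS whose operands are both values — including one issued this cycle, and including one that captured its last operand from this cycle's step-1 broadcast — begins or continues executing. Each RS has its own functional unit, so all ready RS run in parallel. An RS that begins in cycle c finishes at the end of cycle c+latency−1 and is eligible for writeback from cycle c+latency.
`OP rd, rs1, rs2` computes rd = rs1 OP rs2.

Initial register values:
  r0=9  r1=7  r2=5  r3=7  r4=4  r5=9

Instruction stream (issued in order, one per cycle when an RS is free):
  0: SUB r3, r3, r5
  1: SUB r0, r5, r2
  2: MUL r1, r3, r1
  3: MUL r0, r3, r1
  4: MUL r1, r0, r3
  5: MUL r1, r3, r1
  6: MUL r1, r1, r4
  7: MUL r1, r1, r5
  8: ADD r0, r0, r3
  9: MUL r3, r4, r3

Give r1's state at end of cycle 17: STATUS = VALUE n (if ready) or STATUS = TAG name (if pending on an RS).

c1: issue SUB r3<-Add1 | r0:9,r1:7,r2:5,r3:Add1,r4:4,r5:9
c2: issue SUB r0<-Add2 | r0:Add2,r1:7,r2:5,r3:Add1,r4:4,r5:9
c3: CDB Add1=-2; issue MUL r1<-Mul1 | r0:Add2,r1:Mul1,r2:5,r3:-2,r4:4,r5:9
c4: CDB Add2=4; issue MUL r0<-Mul2 | r0:Mul2,r1:Mul1,r2:5,r3:-2,r4:4,r5:9
c5: stall | r0:Mul2,r1:Mul1,r2:5,r3:-2,r4:4,r5:9
c6: stall | r0:Mul2,r1:Mul1,r2:5,r3:-2,r4:4,r5:9
c7: stall | r0:Mul2,r1:Mul1,r2:5,r3:-2,r4:4,r5:9
c8: CDB Mul1=-14; issue MUL r1<-Mul1 | r0:Mul2,r1:Mul1,r2:5,r3:-2,r4:4,r5:9
c9: stall | r0:Mul2,r1:Mul1,r2:5,r3:-2,r4:4,r5:9
c10: stall | r0:Mul2,r1:Mul1,r2:5,r3:-2,r4:4,r5:9
c11: stall | r0:Mul2,r1:Mul1,r2:5,r3:-2,r4:4,r5:9
c12: stall | r0:Mul2,r1:Mul1,r2:5,r3:-2,r4:4,r5:9
c13: CDB Mul2=28; issue MUL r1<-Mul2 | r0:28,r1:Mul2,r2:5,r3:-2,r4:4,r5:9
c14: stall | r0:28,r1:Mul2,r2:5,r3:-2,r4:4,r5:9
c15: stall | r0:28,r1:Mul2,r2:5,r3:-2,r4:4,r5:9
c16: stall | r0:28,r1:Mul2,r2:5,r3:-2,r4:4,r5:9
c17: stall | r0:28,r1:Mul2,r2:5,r3:-2,r4:4,r5:9

STATUS = TAG Mul2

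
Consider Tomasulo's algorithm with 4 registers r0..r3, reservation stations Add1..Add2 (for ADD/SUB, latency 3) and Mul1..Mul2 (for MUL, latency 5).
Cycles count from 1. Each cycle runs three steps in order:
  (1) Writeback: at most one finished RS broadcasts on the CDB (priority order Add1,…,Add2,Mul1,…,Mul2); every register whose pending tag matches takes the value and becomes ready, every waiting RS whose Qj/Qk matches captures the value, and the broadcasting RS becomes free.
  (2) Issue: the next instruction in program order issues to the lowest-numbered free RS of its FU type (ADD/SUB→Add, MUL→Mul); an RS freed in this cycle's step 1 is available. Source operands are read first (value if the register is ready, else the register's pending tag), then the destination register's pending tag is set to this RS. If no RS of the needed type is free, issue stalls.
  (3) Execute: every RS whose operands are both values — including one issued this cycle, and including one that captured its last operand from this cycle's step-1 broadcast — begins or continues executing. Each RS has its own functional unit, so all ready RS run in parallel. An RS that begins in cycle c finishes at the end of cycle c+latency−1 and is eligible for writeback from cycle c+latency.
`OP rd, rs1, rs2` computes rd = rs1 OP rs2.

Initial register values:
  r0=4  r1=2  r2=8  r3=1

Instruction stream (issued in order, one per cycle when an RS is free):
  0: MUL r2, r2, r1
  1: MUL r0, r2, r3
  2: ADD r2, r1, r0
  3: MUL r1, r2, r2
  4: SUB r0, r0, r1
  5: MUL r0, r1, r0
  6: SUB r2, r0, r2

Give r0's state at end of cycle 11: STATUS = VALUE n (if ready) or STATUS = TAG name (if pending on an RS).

STATUS = TAG Mul2

  c1: issue MUL r2<-Mul1  regs: r0:4,r1:2,r2:Mul1,r3:1
  c2: issue MUL r0<-Mul2  regs: r0:Mul2,r1:2,r2:Mul1,r3:1
  c3: issue ADD r2<-Add1  regs: r0:Mul2,r1:2,r2:Add1,r3:1
  c4: stall  regs: r0:Mul2,r1:2,r2:Add1,r3:1
  c5: stall  regs: r0:Mul2,r1:2,r2:Add1,r3:1
  c6: CDB Mul1=16; issue MUL r1<-Mul1  regs: r0:Mul2,r1:Mul1,r2:Add1,r3:1
  c7: issue SUB r0<-Add2  regs: r0:Add2,r1:Mul1,r2:Add1,r3:1
  c8: stall  regs: r0:Add2,r1:Mul1,r2:Add1,r3:1
  c9: stall  regs: r0:Add2,r1:Mul1,r2:Add1,r3:1
  c10: stall  regs: r0:Add2,r1:Mul1,r2:Add1,r3:1
  c11: CDB Mul2=16; issue MUL r0<-Mul2  regs: r0:Mul2,r1:Mul1,r2:Add1,r3:1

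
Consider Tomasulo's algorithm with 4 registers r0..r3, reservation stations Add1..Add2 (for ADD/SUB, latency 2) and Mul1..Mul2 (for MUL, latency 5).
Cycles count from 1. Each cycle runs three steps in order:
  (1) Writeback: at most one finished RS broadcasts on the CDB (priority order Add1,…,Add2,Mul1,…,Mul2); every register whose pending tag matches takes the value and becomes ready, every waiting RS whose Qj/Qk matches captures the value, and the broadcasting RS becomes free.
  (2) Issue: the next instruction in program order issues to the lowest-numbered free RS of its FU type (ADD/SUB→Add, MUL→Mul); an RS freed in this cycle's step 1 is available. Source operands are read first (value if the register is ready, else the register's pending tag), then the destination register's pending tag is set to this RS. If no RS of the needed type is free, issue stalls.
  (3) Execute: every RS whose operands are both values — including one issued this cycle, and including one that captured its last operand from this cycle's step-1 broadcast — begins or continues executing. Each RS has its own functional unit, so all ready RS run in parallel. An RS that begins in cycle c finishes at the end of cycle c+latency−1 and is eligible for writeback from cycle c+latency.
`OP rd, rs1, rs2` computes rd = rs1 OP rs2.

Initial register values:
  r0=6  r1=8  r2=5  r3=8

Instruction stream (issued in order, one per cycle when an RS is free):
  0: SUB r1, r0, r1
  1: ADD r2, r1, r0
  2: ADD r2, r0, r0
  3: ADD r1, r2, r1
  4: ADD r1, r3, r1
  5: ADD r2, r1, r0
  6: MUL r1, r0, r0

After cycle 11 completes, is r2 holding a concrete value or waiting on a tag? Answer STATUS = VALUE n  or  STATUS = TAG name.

STATUS = VALUE 24

  c1: issue SUB r1<-Add1  regs: r0:6,r1:Add1,r2:5,r3:8
  c2: issue ADD r2<-Add2  regs: r0:6,r1:Add1,r2:Add2,r3:8
  c3: CDB Add1=-2; issue ADD r2<-Add1  regs: r0:6,r1:-2,r2:Add1,r3:8
  c4: stall  regs: r0:6,r1:-2,r2:Add1,r3:8
  c5: CDB Add1=12; issue ADD r1<-Add1  regs: r0:6,r1:Add1,r2:12,r3:8
  c6: CDB Add2=4; issue ADD r1<-Add2  regs: r0:6,r1:Add2,r2:12,r3:8
  c7: CDB Add1=10; issue ADD r2<-Add1  regs: r0:6,r1:Add2,r2:Add1,r3:8
  c8: issue MUL r1<-Mul1  regs: r0:6,r1:Mul1,r2:Add1,r3:8
  c9: CDB Add2=18  regs: r0:6,r1:Mul1,r2:Add1,r3:8
  c10: -  regs: r0:6,r1:Mul1,r2:Add1,r3:8
  c11: CDB Add1=24  regs: r0:6,r1:Mul1,r2:24,r3:8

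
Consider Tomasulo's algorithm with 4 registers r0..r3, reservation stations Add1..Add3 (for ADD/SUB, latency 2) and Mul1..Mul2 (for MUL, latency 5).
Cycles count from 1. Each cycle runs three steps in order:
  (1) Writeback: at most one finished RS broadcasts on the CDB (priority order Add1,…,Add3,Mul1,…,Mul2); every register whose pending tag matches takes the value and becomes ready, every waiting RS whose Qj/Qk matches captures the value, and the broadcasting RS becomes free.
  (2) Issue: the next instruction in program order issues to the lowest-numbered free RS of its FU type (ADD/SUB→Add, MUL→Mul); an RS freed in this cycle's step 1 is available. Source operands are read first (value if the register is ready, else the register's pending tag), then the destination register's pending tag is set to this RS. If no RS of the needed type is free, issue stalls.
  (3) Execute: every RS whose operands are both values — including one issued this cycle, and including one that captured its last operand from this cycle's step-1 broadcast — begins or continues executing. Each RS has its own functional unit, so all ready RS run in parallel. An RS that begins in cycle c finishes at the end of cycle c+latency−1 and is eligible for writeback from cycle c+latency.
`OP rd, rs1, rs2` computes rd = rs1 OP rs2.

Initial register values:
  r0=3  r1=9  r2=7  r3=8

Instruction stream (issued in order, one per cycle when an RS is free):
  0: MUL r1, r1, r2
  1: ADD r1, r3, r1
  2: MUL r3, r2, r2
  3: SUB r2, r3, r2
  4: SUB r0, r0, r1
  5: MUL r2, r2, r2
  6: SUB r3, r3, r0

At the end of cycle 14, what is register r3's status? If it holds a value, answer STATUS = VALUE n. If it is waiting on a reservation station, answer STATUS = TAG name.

STATUS = VALUE 117

cycle 1: issue MUL r1<-Mul1 // r0:3,r1:Mul1,r2:7,r3:8
cycle 2: issue ADD r1<-Add1 // r0:3,r1:Add1,r2:7,r3:8
cycle 3: issue MUL r3<-Mul2 // r0:3,r1:Add1,r2:7,r3:Mul2
cycle 4: issue SUB r2<-Add2 // r0:3,r1:Add1,r2:Add2,r3:Mul2
cycle 5: issue SUB r0<-Add3 // r0:Add3,r1:Add1,r2:Add2,r3:Mul2
cycle 6: CDB Mul1=63; issue MUL r2<-Mul1 // r0:Add3,r1:Add1,r2:Mul1,r3:Mul2
cycle 7: stall // r0:Add3,r1:Add1,r2:Mul1,r3:Mul2
cycle 8: CDB Add1=71; issue SUB r3<-Add1 // r0:Add3,r1:71,r2:Mul1,r3:Add1
cycle 9: CDB Mul2=49 // r0:Add3,r1:71,r2:Mul1,r3:Add1
cycle 10: CDB Add3=-68 // r0:-68,r1:71,r2:Mul1,r3:Add1
cycle 11: CDB Add2=42 // r0:-68,r1:71,r2:Mul1,r3:Add1
cycle 12: CDB Add1=117 // r0:-68,r1:71,r2:Mul1,r3:117
cycle 13: - // r0:-68,r1:71,r2:Mul1,r3:117
cycle 14: - // r0:-68,r1:71,r2:Mul1,r3:117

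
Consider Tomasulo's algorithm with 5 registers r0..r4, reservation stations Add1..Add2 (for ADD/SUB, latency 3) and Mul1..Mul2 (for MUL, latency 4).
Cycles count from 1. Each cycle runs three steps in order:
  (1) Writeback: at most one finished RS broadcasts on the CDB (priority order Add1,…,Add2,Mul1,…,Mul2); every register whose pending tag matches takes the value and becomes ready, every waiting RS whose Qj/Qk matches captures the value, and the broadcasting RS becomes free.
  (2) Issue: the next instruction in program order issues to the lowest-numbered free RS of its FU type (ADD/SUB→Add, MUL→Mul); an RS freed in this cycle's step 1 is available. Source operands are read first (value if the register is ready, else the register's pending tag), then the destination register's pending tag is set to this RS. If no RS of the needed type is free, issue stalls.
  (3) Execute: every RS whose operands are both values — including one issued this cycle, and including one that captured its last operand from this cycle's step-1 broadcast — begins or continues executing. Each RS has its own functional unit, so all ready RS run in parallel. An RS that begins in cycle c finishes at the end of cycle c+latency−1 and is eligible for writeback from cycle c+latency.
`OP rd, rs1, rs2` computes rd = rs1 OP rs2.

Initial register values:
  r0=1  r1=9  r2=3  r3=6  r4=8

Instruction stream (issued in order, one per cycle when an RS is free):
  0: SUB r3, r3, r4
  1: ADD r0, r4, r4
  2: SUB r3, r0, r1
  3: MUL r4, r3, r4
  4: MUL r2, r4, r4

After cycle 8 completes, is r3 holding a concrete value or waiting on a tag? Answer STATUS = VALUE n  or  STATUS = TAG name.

c1: issue SUB r3<-Add1 | r0:1,r1:9,r2:3,r3:Add1,r4:8
c2: issue ADD r0<-Add2 | r0:Add2,r1:9,r2:3,r3:Add1,r4:8
c3: stall | r0:Add2,r1:9,r2:3,r3:Add1,r4:8
c4: CDB Add1=-2; issue SUB r3<-Add1 | r0:Add2,r1:9,r2:3,r3:Add1,r4:8
c5: CDB Add2=16; issue MUL r4<-Mul1 | r0:16,r1:9,r2:3,r3:Add1,r4:Mul1
c6: issue MUL r2<-Mul2 | r0:16,r1:9,r2:Mul2,r3:Add1,r4:Mul1
c7: - | r0:16,r1:9,r2:Mul2,r3:Add1,r4:Mul1
c8: CDB Add1=7 | r0:16,r1:9,r2:Mul2,r3:7,r4:Mul1

STATUS = VALUE 7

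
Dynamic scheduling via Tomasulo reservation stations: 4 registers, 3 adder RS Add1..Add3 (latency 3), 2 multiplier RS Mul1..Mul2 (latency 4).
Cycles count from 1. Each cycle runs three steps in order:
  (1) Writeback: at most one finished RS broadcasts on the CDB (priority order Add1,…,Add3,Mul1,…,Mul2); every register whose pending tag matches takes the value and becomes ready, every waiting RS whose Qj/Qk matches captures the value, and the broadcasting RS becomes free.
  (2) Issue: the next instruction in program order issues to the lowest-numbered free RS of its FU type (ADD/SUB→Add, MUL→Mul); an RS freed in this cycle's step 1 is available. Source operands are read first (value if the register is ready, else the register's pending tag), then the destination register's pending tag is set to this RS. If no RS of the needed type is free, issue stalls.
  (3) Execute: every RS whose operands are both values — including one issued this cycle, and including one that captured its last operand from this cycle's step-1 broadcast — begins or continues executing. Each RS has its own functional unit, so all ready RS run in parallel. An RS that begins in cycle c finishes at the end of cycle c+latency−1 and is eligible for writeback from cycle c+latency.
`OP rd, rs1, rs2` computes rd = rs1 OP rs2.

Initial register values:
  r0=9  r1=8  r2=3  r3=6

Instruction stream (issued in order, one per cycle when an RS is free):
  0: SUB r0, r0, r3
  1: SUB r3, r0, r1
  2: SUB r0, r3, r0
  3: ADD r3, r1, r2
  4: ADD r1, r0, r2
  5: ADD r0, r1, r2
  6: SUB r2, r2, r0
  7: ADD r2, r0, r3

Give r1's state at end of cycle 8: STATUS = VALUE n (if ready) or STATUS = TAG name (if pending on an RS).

  c1: issue SUB r0<-Add1  regs: r0:Add1,r1:8,r2:3,r3:6
  c2: issue SUB r3<-Add2  regs: r0:Add1,r1:8,r2:3,r3:Add2
  c3: issue SUB r0<-Add3  regs: r0:Add3,r1:8,r2:3,r3:Add2
  c4: CDB Add1=3; issue ADD r3<-Add1  regs: r0:Add3,r1:8,r2:3,r3:Add1
  c5: stall  regs: r0:Add3,r1:8,r2:3,r3:Add1
  c6: stall  regs: r0:Add3,r1:8,r2:3,r3:Add1
  c7: CDB Add1=11; issue ADD r1<-Add1  regs: r0:Add3,r1:Add1,r2:3,r3:11
  c8: CDB Add2=-5; issue ADD r0<-Add2  regs: r0:Add2,r1:Add1,r2:3,r3:11

STATUS = TAG Add1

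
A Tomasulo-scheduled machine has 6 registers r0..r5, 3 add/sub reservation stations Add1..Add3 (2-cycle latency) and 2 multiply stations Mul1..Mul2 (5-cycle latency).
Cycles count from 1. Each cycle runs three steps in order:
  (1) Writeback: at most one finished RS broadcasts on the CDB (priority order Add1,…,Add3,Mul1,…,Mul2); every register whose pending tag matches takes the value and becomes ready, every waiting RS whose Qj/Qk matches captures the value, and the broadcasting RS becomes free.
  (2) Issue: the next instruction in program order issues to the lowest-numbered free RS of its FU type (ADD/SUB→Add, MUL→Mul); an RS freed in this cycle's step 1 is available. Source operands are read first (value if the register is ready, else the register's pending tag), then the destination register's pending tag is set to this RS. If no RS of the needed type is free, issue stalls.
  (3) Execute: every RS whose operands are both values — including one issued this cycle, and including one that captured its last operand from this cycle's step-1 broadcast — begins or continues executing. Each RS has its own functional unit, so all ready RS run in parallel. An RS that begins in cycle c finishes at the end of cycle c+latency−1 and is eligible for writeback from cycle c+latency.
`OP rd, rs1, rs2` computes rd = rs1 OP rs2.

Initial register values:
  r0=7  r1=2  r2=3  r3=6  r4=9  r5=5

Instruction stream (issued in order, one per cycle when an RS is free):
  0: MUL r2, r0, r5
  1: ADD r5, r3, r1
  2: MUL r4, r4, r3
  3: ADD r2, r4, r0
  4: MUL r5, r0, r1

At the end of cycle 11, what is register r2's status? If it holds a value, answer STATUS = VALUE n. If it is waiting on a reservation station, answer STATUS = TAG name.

STATUS = VALUE 61

  c1: issue MUL r2<-Mul1  regs: r0:7,r1:2,r2:Mul1,r3:6,r4:9,r5:5
  c2: issue ADD r5<-Add1  regs: r0:7,r1:2,r2:Mul1,r3:6,r4:9,r5:Add1
  c3: issue MUL r4<-Mul2  regs: r0:7,r1:2,r2:Mul1,r3:6,r4:Mul2,r5:Add1
  c4: CDB Add1=8; issue ADD r2<-Add1  regs: r0:7,r1:2,r2:Add1,r3:6,r4:Mul2,r5:8
  c5: stall  regs: r0:7,r1:2,r2:Add1,r3:6,r4:Mul2,r5:8
  c6: CDB Mul1=35; issue MUL r5<-Mul1  regs: r0:7,r1:2,r2:Add1,r3:6,r4:Mul2,r5:Mul1
  c7: -  regs: r0:7,r1:2,r2:Add1,r3:6,r4:Mul2,r5:Mul1
  c8: CDB Mul2=54  regs: r0:7,r1:2,r2:Add1,r3:6,r4:54,r5:Mul1
  c9: -  regs: r0:7,r1:2,r2:Add1,r3:6,r4:54,r5:Mul1
  c10: CDB Add1=61  regs: r0:7,r1:2,r2:61,r3:6,r4:54,r5:Mul1
  c11: CDB Mul1=14  regs: r0:7,r1:2,r2:61,r3:6,r4:54,r5:14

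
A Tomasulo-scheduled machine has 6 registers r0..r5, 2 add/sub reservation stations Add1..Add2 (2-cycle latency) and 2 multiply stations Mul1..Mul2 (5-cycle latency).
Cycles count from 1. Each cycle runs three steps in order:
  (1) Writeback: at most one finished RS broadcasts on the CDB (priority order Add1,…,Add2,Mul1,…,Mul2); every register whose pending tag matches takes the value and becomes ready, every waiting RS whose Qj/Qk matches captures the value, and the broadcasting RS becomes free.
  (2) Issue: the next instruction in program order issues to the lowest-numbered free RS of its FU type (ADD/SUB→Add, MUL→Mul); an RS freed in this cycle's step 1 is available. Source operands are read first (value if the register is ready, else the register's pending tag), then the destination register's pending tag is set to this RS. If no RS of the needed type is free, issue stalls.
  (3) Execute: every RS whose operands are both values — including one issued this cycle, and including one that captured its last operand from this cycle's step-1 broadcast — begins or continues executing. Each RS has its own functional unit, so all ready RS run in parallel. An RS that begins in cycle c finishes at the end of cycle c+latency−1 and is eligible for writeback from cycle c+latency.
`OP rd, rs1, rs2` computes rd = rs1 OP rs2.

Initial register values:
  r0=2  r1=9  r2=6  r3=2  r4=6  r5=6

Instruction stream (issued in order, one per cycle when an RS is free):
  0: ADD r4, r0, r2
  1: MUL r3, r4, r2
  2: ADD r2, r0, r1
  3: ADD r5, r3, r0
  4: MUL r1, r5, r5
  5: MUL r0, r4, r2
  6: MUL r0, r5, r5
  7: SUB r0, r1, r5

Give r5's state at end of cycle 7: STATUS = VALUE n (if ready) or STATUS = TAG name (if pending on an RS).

cycle 1: issue ADD r4<-Add1 // r0:2,r1:9,r2:6,r3:2,r4:Add1,r5:6
cycle 2: issue MUL r3<-Mul1 // r0:2,r1:9,r2:6,r3:Mul1,r4:Add1,r5:6
cycle 3: CDB Add1=8; issue ADD r2<-Add1 // r0:2,r1:9,r2:Add1,r3:Mul1,r4:8,r5:6
cycle 4: issue ADD r5<-Add2 // r0:2,r1:9,r2:Add1,r3:Mul1,r4:8,r5:Add2
cycle 5: CDB Add1=11; issue MUL r1<-Mul2 // r0:2,r1:Mul2,r2:11,r3:Mul1,r4:8,r5:Add2
cycle 6: stall // r0:2,r1:Mul2,r2:11,r3:Mul1,r4:8,r5:Add2
cycle 7: stall // r0:2,r1:Mul2,r2:11,r3:Mul1,r4:8,r5:Add2

STATUS = TAG Add2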